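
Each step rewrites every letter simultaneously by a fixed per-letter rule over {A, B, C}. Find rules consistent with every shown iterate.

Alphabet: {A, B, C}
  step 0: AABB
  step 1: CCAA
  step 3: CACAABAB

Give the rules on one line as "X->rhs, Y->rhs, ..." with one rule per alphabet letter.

A->C, B->A, C->AB

  step 0 ⇒ step 1: AABB ⇒ C·C·A·A
    A ↦ C
    B ↦ A
    C ↦ AB  (constrained at step 1)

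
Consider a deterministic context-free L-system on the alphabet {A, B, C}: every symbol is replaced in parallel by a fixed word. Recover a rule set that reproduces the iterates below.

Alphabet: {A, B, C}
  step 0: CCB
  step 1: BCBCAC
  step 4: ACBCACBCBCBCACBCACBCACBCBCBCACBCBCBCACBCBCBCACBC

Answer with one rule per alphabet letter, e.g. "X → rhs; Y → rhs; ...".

A->BC, B->AC, C->BC

  step 0 ⇒ step 1: CCB ⇒ BC·BC·AC
    B ↦ AC
    C ↦ BC
    A ↦ BC  (constrained at step 1)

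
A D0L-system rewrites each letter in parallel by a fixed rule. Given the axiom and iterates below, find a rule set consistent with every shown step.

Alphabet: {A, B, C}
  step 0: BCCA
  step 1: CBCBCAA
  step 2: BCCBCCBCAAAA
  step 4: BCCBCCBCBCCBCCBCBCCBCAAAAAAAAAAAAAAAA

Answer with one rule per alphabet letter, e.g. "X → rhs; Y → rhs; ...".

A->AA, B->C, C->BC

  step 1 ⇒ step 2: CBCBCAA ⇒ BC·C·BC·C·BC·AA·AA
    A ↦ AA
    B ↦ C
    C ↦ BC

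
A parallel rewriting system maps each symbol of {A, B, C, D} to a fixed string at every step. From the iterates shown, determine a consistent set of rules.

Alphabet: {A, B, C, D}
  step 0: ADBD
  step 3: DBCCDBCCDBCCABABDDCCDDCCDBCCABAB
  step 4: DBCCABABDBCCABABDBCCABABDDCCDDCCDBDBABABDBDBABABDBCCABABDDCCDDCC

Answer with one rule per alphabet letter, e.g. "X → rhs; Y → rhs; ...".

  step 3 ⇒ step 4: DBCCDBCCDBCCABABDDCCDDCCDBCCABAB ⇒ DB·CC·AB·AB·DB·CC·AB·AB·DB·CC·AB·AB·DD·CC·DD·CC·DB·DB·AB·AB·DB·DB·AB·AB·DB·CC·AB·AB·DD·CC·DD·CC
    A ↦ DD
    B ↦ CC
    C ↦ AB
    D ↦ DB

A->DD, B->CC, C->AB, D->DB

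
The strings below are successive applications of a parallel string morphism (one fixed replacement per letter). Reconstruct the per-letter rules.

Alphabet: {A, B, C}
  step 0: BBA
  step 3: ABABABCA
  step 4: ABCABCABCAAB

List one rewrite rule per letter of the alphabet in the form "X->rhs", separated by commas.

A->AB, B->C, C->A

  step 3 ⇒ step 4: ABABABCA ⇒ AB·C·AB·C·AB·C·A·AB
    A ↦ AB
    B ↦ C
    C ↦ A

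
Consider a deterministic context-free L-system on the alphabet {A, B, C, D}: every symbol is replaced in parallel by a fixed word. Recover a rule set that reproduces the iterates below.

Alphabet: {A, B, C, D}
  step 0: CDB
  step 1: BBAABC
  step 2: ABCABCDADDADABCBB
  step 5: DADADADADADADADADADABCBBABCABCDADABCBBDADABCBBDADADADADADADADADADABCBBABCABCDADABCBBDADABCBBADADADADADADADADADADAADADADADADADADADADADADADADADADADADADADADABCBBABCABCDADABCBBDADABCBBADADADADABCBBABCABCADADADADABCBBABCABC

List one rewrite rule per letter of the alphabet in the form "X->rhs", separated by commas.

A->DAD, B->ABC, C->BB, D->A

  step 1 ⇒ step 2: BBAABC ⇒ ABC·ABC·DAD·DAD·ABC·BB
    A ↦ DAD
    B ↦ ABC
    C ↦ BB
  step 0 ⇒ step 1: CDB ⇒ BB·A·ABC
    D ↦ A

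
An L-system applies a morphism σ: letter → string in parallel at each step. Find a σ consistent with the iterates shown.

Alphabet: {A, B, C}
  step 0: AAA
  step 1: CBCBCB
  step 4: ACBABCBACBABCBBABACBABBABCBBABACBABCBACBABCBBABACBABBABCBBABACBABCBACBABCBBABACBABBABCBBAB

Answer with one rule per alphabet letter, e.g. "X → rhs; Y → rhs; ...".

A->CB, B->BAB, C->AC

  step 0 ⇒ step 1: AAA ⇒ CB·CB·CB
    A ↦ CB
    B ↦ BAB  (constrained at step 1)
    C ↦ AC  (constrained at step 1)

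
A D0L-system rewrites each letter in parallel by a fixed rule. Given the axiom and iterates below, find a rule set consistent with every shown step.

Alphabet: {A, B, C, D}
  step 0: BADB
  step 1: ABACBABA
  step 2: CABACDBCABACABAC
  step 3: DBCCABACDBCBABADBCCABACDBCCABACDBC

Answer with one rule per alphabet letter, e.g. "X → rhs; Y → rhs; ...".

  step 2 ⇒ step 3: CABACDBCABACABAC ⇒ DBC·C·ABA·C·DBC·B·ABA·DBC·C·ABA·C·DBC·C·ABA·C·DBC
    A ↦ C
    B ↦ ABA
    C ↦ DBC
    D ↦ B

A->C, B->ABA, C->DBC, D->B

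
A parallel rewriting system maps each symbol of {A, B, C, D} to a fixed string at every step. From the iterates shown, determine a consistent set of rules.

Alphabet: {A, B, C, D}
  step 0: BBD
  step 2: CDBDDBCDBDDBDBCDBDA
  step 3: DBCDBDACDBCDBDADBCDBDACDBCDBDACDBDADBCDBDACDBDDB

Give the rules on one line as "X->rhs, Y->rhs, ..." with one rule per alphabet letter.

  step 2 ⇒ step 3: CDBDDBCDBDDBDBCDBDA ⇒ DB·CDB·DA·CDB·CDB·DA·DB·CDB·DA·CDB·CDB·DA·CDB·DA·DB·CDB·DA·CDB·DDB
    A ↦ DDB
    B ↦ DA
    C ↦ DB
    D ↦ CDB

A->DDB, B->DA, C->DB, D->CDB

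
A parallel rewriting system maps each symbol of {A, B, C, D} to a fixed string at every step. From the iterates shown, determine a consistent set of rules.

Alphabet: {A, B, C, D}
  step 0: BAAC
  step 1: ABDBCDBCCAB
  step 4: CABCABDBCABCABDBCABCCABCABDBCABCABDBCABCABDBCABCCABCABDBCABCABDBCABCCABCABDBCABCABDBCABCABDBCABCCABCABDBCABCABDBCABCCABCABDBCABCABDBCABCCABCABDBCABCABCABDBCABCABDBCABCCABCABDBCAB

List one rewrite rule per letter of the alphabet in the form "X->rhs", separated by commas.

A->DBC, B->AB, C->CAB, D->CC

  step 0 ⇒ step 1: BAAC ⇒ AB·DBC·DBC·CAB
    A ↦ DBC
    B ↦ AB
    C ↦ CAB
    D ↦ CC  (constrained at step 1)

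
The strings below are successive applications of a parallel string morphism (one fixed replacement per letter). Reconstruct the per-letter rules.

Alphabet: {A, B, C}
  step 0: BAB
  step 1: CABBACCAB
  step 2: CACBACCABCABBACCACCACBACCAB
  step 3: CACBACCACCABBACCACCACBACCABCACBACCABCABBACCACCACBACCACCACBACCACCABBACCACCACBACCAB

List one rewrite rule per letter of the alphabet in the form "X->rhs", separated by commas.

  step 2 ⇒ step 3: CACBACCABCABBACCACCACBACCAB ⇒ CAC·BAC·CAC·CAB·BAC·CAC·CAC·BAC·CAB·CAC·BAC·CAB·CAB·BAC·CAC·CAC·BAC·CAC·CAC·BAC·CAC·CAB·BAC·CAC·CAC·BAC·CAB
    A ↦ BAC
    B ↦ CAB
    C ↦ CAC

A->BAC, B->CAB, C->CAC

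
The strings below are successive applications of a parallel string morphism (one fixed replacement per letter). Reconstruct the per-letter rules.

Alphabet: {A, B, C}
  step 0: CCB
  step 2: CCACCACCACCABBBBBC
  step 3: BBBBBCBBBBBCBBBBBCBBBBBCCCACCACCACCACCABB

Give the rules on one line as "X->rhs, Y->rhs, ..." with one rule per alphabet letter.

A->BC, B->CCA, C->BB

  step 2 ⇒ step 3: CCACCACCACCABBBBBC ⇒ BB·BB·BC·BB·BB·BC·BB·BB·BC·BB·BB·BC·CCA·CCA·CCA·CCA·CCA·BB
    A ↦ BC
    B ↦ CCA
    C ↦ BB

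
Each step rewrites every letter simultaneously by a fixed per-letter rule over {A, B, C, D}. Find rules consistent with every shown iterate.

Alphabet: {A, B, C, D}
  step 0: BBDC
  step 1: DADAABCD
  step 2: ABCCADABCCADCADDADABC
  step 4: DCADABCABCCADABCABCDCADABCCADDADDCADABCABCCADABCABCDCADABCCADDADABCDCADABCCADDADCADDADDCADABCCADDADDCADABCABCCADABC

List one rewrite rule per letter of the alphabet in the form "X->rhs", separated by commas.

  step 1 ⇒ step 2: DADAABCD ⇒ ABC·CAD·ABC·CAD·CAD·DA·D·ABC
    A ↦ CAD
    B ↦ DA
    C ↦ D
    D ↦ ABC

A->CAD, B->DA, C->D, D->ABC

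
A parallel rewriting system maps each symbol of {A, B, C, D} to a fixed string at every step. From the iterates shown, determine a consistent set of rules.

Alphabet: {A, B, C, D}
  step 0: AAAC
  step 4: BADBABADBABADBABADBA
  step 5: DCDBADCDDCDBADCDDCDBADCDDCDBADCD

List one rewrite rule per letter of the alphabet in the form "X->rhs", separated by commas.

A->D, B->DC, C->D, D->BA

  step 4 ⇒ step 5: BADBABADBABADBABADBA ⇒ DC·D·BA·DC·D·DC·D·BA·DC·D·DC·D·BA·DC·D·DC·D·BA·DC·D
    A ↦ D
    B ↦ DC
    D ↦ BA
    C ↦ D  (constrained at step 0)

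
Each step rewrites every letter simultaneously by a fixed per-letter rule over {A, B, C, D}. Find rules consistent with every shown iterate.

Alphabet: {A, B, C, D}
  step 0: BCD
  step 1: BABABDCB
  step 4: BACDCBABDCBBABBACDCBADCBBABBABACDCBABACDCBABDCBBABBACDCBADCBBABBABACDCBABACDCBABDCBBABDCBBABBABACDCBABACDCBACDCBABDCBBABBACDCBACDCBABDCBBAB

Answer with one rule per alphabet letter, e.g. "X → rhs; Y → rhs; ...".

  step 0 ⇒ step 1: BCD ⇒ BA·BAB·DCB
    B ↦ BA
    C ↦ BAB
    D ↦ DCB
    A ↦ CDC  (constrained at step 1)

A->CDC, B->BA, C->BAB, D->DCB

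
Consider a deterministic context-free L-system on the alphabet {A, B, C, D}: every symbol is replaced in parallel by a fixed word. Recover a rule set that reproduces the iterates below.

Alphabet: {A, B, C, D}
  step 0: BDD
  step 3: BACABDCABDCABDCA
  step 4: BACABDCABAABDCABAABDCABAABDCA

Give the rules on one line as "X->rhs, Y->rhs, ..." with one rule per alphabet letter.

  step 3 ⇒ step 4: BACABDCABDCABDCA ⇒ BA·CA·BD·CA·BA·A·BD·CA·BA·A·BD·CA·BA·A·BD·CA
    A ↦ CA
    B ↦ BA
    C ↦ BD
    D ↦ A

A->CA, B->BA, C->BD, D->A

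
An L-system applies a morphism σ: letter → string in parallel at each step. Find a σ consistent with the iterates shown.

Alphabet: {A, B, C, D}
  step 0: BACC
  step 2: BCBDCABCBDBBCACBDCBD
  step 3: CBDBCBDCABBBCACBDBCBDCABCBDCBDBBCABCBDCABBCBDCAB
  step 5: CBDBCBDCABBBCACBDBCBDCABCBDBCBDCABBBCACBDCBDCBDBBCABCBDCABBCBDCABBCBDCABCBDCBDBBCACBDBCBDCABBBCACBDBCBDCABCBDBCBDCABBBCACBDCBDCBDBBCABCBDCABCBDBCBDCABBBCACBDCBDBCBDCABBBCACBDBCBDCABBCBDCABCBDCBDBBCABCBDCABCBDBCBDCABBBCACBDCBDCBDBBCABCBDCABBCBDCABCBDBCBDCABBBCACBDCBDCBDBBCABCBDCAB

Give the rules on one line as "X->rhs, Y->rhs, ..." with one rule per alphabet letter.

  step 2 ⇒ step 3: BCBDCABCBDBBCACBDCBD ⇒ CBD·B·CBD·CAB·B·BCA·CBD·B·CBD·CAB·CBD·CBD·B·BCA·B·CBD·CAB·B·CBD·CAB
    A ↦ BCA
    B ↦ CBD
    C ↦ B
    D ↦ CAB

A->BCA, B->CBD, C->B, D->CAB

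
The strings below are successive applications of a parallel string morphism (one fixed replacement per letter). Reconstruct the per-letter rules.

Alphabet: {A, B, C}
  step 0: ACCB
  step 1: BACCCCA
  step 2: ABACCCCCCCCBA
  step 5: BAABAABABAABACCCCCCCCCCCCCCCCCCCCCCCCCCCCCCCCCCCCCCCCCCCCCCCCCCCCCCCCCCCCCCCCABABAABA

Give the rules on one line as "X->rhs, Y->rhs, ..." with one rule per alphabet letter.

A->BA, B->A, C->CC

  step 1 ⇒ step 2: BACCCCA ⇒ A·BA·CC·CC·CC·CC·BA
    A ↦ BA
    B ↦ A
    C ↦ CC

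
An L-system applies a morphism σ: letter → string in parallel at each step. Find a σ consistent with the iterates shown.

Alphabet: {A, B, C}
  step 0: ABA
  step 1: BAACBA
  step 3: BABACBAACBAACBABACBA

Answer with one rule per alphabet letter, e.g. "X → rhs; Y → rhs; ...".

A->BA, B->AC, C->B

  step 0 ⇒ step 1: ABA ⇒ BA·AC·BA
    A ↦ BA
    B ↦ AC
    C ↦ B  (constrained at step 1)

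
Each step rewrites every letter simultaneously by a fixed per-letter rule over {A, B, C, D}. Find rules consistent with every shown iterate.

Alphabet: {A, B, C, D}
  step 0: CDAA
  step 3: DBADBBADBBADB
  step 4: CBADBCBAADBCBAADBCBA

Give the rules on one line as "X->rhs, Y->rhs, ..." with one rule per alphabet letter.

  step 3 ⇒ step 4: DBADBBADBBADB ⇒ CB·A·DB·CB·A·A·DB·CB·A·A·DB·CB·A
    A ↦ DB
    B ↦ A
    D ↦ CB
    C ↦ B  (constrained at step 0)

A->DB, B->A, C->B, D->CB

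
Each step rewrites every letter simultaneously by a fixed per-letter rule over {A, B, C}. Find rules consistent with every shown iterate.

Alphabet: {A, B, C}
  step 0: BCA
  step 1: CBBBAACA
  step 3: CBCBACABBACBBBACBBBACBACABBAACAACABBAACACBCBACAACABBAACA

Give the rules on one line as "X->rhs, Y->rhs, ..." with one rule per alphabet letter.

A->ACA, B->CB, C->BBA

  step 0 ⇒ step 1: BCA ⇒ CB·BBA·ACA
    A ↦ ACA
    B ↦ CB
    C ↦ BBA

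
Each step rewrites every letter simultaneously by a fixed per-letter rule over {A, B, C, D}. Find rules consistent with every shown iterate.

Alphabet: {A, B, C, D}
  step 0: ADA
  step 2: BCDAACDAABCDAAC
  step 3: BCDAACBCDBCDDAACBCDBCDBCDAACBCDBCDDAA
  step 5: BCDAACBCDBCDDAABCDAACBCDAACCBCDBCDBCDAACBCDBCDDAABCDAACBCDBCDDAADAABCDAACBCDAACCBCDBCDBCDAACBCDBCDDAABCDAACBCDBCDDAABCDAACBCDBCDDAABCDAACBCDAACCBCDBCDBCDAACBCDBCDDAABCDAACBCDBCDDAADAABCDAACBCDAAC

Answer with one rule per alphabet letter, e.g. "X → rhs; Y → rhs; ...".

  step 2 ⇒ step 3: BCDAACDAABCDAAC ⇒ BC·DAA·C·BCD·BCD·DAA·C·BCD·BCD·BC·DAA·C·BCD·BCD·DAA
    A ↦ BCD
    B ↦ BC
    C ↦ DAA
    D ↦ C

A->BCD, B->BC, C->DAA, D->C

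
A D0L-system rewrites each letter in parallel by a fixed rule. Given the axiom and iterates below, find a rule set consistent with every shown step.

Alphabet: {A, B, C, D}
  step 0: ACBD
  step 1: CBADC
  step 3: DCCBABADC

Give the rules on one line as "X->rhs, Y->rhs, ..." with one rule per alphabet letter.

  step 0 ⇒ step 1: ACBD ⇒ C·BA·D·C
    A ↦ C
    B ↦ D
    C ↦ BA
    D ↦ C

A->C, B->D, C->BA, D->C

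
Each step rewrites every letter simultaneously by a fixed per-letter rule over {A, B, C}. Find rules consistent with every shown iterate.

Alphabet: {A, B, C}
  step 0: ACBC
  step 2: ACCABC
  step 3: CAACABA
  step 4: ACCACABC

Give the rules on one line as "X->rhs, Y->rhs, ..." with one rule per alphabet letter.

A->C, B->AB, C->A

  step 3 ⇒ step 4: CAACABA ⇒ A·C·C·A·C·AB·C
    A ↦ C
    B ↦ AB
    C ↦ A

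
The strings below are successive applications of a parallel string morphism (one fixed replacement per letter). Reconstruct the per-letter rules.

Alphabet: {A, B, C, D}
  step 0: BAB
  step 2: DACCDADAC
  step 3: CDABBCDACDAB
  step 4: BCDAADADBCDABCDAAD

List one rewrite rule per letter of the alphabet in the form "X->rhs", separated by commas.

  step 3 ⇒ step 4: CDABBCDACDAB ⇒ B·C·DA·AD·AD·B·C·DA·B·C·DA·AD
    A ↦ DA
    B ↦ AD
    C ↦ B
    D ↦ C

A->DA, B->AD, C->B, D->C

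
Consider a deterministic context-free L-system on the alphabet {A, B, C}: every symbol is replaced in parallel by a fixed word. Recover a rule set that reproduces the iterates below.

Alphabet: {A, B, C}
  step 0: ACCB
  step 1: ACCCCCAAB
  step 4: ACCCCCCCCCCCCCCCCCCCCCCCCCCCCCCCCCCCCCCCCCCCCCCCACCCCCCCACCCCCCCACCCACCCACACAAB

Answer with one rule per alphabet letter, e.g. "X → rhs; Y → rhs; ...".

  step 0 ⇒ step 1: ACCB ⇒ AC·CC·CC·AAB
    A ↦ AC
    B ↦ AAB
    C ↦ CC

A->AC, B->AAB, C->CC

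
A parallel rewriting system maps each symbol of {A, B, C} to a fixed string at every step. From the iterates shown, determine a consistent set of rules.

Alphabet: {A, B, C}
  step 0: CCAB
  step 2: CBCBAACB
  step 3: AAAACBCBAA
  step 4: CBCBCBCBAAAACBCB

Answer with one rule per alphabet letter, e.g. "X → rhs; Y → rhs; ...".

A->CB, B->A, C->A

  step 3 ⇒ step 4: AAAACBCBAA ⇒ CB·CB·CB·CB·A·A·A·A·CB·CB
    A ↦ CB
    B ↦ A
    C ↦ A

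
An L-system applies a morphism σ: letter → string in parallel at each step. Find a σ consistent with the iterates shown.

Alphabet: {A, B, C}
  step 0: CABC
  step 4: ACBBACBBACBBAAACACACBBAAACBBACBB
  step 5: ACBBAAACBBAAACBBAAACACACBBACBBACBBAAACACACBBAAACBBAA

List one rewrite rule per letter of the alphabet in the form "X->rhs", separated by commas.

A->AC, B->A, C->BB

  step 4 ⇒ step 5: ACBBACBBACBBAAACACACBBAAACBBACBB ⇒ AC·BB·A·A·AC·BB·A·A·AC·BB·A·A·AC·AC·AC·BB·AC·BB·AC·BB·A·A·AC·AC·AC·BB·A·A·AC·BB·A·A
    A ↦ AC
    B ↦ A
    C ↦ BB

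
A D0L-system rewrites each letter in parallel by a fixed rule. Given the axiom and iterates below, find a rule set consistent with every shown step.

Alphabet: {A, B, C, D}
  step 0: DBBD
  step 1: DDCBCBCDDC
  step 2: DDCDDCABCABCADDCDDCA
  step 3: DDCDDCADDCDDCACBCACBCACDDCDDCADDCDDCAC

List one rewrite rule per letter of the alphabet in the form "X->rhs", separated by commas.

  step 2 ⇒ step 3: DDCDDCABCABCADDCDDCA ⇒ DDC·DDC·A·DDC·DDC·A·C·BC·A·C·BC·A·C·DDC·DDC·A·DDC·DDC·A·C
    A ↦ C
    B ↦ BC
    C ↦ A
    D ↦ DDC

A->C, B->BC, C->A, D->DDC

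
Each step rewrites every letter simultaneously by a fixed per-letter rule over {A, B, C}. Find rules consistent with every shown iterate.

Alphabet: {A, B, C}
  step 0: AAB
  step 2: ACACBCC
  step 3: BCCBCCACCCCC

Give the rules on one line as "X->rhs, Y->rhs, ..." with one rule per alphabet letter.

  step 2 ⇒ step 3: ACACBCC ⇒ B·CC·B·CC·AC·CC·CC
    A ↦ B
    B ↦ AC
    C ↦ CC

A->B, B->AC, C->CC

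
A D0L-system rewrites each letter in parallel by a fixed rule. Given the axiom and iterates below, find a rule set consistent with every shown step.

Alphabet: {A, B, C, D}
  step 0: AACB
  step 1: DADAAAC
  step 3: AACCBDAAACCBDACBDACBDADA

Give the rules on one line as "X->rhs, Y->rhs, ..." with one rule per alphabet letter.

  step 0 ⇒ step 1: AACB ⇒ DA·DA·A·AC
    A ↦ DA
    B ↦ AC
    C ↦ A
    D ↦ CB  (constrained at step 1)

A->DA, B->AC, C->A, D->CB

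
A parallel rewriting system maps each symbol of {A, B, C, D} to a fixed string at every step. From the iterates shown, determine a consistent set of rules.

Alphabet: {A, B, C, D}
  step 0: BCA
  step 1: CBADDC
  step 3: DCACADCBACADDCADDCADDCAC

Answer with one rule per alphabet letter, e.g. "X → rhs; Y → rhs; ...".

  step 0 ⇒ step 1: BCA ⇒ CB·AD·DC
    A ↦ DC
    B ↦ CB
    C ↦ AD
    D ↦ AC  (constrained at step 1)

A->DC, B->CB, C->AD, D->AC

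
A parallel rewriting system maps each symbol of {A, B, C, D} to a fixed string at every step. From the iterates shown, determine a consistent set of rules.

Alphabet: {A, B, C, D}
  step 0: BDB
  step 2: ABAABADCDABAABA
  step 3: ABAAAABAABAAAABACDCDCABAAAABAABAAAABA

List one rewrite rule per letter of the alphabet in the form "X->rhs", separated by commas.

A->ABA, B->AA, C->DCD, D->C

  step 2 ⇒ step 3: ABAABADCDABAABA ⇒ ABA·AA·ABA·ABA·AA·ABA·C·DCD·C·ABA·AA·ABA·ABA·AA·ABA
    A ↦ ABA
    B ↦ AA
    C ↦ DCD
    D ↦ C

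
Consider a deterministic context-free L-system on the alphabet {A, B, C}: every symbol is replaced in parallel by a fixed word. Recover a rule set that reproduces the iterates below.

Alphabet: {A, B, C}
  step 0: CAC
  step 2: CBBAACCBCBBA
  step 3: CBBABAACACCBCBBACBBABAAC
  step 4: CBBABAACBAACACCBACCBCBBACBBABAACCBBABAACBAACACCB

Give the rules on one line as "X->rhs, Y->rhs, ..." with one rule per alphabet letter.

A->AC, B->BA, C->CB

  step 3 ⇒ step 4: CBBABAACACCBCBBACBBABAAC ⇒ CB·BA·BA·AC·BA·AC·AC·CB·AC·CB·CB·BA·CB·BA·BA·AC·CB·BA·BA·AC·BA·AC·AC·CB
    A ↦ AC
    B ↦ BA
    C ↦ CB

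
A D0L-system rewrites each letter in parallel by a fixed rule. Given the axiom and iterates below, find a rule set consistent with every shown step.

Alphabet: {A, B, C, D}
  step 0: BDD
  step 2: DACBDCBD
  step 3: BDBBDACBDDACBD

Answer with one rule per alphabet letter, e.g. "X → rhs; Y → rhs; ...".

  step 2 ⇒ step 3: DACBDCBD ⇒ BD·BB·DA·C·BD·DA·C·BD
    A ↦ BB
    B ↦ C
    C ↦ DA
    D ↦ BD

A->BB, B->C, C->DA, D->BD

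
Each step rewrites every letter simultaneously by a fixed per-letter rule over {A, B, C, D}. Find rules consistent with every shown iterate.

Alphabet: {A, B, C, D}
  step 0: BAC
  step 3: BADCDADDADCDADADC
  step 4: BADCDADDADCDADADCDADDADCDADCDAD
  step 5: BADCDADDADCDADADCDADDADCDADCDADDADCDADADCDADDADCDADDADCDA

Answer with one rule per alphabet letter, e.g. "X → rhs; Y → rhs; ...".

  step 4 ⇒ step 5: BADCDADDADCDADADCDADDADCDADCDAD ⇒ BA·DC·DA·D·DA·DC·DA·DA·DC·DA·D·DA·DC·DA·DC·DA·D·DA·DC·DA·DA·DC·DA·D·DA·DC·DA·D·DA·DC·DA
    A ↦ DC
    B ↦ BA
    C ↦ D
    D ↦ DA

A->DC, B->BA, C->D, D->DA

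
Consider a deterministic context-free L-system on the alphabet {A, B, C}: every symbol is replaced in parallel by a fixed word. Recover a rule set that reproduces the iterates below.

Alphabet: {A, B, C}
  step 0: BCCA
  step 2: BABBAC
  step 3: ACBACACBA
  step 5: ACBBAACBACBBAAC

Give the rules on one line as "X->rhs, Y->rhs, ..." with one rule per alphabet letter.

A->B, B->AC, C->A

  step 2 ⇒ step 3: BABBAC ⇒ AC·B·AC·AC·B·A
    A ↦ B
    B ↦ AC
    C ↦ A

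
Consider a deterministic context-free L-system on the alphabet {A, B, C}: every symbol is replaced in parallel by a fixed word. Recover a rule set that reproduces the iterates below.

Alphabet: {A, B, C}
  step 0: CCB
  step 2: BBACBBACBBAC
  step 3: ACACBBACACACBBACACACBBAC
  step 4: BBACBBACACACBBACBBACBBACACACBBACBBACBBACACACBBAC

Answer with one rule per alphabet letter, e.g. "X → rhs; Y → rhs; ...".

A->BB, B->AC, C->AC

  step 3 ⇒ step 4: ACACBBACACACBBACACACBBAC ⇒ BB·AC·BB·AC·AC·AC·BB·AC·BB·AC·BB·AC·AC·AC·BB·AC·BB·AC·BB·AC·AC·AC·BB·AC
    A ↦ BB
    B ↦ AC
    C ↦ AC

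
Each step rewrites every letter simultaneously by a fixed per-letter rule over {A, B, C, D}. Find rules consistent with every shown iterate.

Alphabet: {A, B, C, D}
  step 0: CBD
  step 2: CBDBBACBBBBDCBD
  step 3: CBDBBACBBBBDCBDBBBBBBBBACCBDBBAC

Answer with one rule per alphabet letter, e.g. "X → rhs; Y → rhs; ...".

A->D, B->BB, C->CBD, D->AC

  step 2 ⇒ step 3: CBDBBACBBBBDCBD ⇒ CBD·BB·AC·BB·BB·D·CBD·BB·BB·BB·BB·AC·CBD·BB·AC
    A ↦ D
    B ↦ BB
    C ↦ CBD
    D ↦ AC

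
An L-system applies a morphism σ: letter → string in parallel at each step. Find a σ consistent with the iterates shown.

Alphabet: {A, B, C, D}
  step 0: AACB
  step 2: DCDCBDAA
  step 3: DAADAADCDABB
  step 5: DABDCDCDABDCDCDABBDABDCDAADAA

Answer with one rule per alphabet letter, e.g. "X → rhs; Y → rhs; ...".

  step 2 ⇒ step 3: DCDCBDAA ⇒ DA·A·DA·A·DC·DA·B·B
    A ↦ B
    B ↦ DC
    C ↦ A
    D ↦ DA

A->B, B->DC, C->A, D->DA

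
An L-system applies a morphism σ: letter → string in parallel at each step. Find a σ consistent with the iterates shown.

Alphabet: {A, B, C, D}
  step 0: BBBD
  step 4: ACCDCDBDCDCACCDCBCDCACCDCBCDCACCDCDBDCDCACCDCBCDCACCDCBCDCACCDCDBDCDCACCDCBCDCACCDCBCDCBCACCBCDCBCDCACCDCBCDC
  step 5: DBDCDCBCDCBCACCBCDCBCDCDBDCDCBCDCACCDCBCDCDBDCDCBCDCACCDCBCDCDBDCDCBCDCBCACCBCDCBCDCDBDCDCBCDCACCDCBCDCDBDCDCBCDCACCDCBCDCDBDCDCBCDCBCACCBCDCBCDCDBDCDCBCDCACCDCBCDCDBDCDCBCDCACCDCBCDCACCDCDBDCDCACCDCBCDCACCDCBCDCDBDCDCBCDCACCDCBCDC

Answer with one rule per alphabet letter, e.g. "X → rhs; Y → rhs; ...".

  step 4 ⇒ step 5: ACCDCDBDCDCACCDCBCDCACCDCBCDCACCDCDBDCDCACCDCBCDCACCDCBCDCACCDCDBDCDCACCDCBCDCACCDCBCDCBCACCBCDCBCDCACCDCBCDC ⇒ DB·DC·DC·BC·DC·BC·ACC·BC·DC·BC·DC·DB·DC·DC·BC·DC·ACC·DC·BC·DC·DB·DC·DC·BC·DC·ACC·DC·BC·DC·DB·DC·DC·BC·DC·BC·ACC·BC·DC·BC·DC·DB·DC·DC·BC·DC·ACC·DC·BC·DC·DB·DC·DC·BC·DC·ACC·DC·BC·DC·DB·DC·DC·BC·DC·BC·ACC·BC·DC·BC·DC·DB·DC·DC·BC·DC·ACC·DC·BC·DC·DB·DC·DC·BC·DC·ACC·DC·BC·DC·ACC·DC·DB·DC·DC·ACC·DC·BC·DC·ACC·DC·BC·DC·DB·DC·DC·BC·DC·ACC·DC·BC·DC
    A ↦ DB
    B ↦ ACC
    C ↦ DC
    D ↦ BC

A->DB, B->ACC, C->DC, D->BC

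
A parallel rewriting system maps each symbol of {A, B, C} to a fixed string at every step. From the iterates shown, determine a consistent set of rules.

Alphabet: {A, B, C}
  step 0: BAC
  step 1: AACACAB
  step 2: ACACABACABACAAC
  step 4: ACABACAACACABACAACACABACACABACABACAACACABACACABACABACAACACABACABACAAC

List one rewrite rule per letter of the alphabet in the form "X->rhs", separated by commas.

A->AC, B->AAC, C->AB

  step 1 ⇒ step 2: AACACAB ⇒ AC·AC·AB·AC·AB·AC·AAC
    A ↦ AC
    B ↦ AAC
    C ↦ AB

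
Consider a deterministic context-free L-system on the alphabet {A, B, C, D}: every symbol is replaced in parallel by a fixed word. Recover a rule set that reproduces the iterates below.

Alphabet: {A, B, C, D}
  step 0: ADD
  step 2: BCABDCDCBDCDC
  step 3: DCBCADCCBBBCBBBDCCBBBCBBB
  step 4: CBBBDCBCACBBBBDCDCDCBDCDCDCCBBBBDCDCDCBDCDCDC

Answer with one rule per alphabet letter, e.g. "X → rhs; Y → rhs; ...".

  step 3 ⇒ step 4: DCBCADCCBBBCBBBDCCBBBCBBB ⇒ CBB·B·DC·B·CA·CBB·B·B·DC·DC·DC·B·DC·DC·DC·CBB·B·B·DC·DC·DC·B·DC·DC·DC
    A ↦ CA
    B ↦ DC
    C ↦ B
    D ↦ CBB

A->CA, B->DC, C->B, D->CBB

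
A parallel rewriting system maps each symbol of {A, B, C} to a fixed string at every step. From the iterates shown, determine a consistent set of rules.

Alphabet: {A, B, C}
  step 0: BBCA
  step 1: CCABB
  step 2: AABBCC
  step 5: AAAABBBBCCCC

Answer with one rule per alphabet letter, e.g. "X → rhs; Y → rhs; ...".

  step 1 ⇒ step 2: CCABB ⇒ A·A·BB·C·C
    A ↦ BB
    B ↦ C
    C ↦ A

A->BB, B->C, C->A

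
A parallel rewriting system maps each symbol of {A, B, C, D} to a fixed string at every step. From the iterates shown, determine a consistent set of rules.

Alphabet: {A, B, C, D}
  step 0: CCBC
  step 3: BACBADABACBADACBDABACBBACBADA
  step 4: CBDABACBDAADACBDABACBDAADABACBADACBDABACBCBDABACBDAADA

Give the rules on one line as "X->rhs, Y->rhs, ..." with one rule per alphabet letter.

A->DA, B->CB, C->BA, D->A

  step 3 ⇒ step 4: BACBADABACBADACBDABACBBACBADA ⇒ CB·DA·BA·CB·DA·A·DA·CB·DA·BA·CB·DA·A·DA·BA·CB·A·DA·CB·DA·BA·CB·CB·DA·BA·CB·DA·A·DA
    A ↦ DA
    B ↦ CB
    C ↦ BA
    D ↦ A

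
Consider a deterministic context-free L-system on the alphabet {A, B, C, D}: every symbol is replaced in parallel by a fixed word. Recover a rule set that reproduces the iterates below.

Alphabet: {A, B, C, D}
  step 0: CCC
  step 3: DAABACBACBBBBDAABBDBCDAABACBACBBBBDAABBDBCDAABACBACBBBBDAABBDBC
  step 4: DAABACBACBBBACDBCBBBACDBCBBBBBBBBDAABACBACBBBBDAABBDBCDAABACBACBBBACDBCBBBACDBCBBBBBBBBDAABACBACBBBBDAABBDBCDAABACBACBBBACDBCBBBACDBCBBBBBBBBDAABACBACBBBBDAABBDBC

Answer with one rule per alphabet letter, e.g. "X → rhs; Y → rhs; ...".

  step 3 ⇒ step 4: DAABACBACBBBBDAABBDBCDAABACBACBBBBDAABBDBCDAABACBACBBBBDAABBDBC ⇒ DAA·BAC·BAC·BB·BAC·DBC·BB·BAC·DBC·BB·BB·BB·BB·DAA·BAC·BAC·BB·BB·DAA·BB·DBC·DAA·BAC·BAC·BB·BAC·DBC·BB·BAC·DBC·BB·BB·BB·BB·DAA·BAC·BAC·BB·BB·DAA·BB·DBC·DAA·BAC·BAC·BB·BAC·DBC·BB·BAC·DBC·BB·BB·BB·BB·DAA·BAC·BAC·BB·BB·DAA·BB·DBC
    A ↦ BAC
    B ↦ BB
    C ↦ DBC
    D ↦ DAA

A->BAC, B->BB, C->DBC, D->DAA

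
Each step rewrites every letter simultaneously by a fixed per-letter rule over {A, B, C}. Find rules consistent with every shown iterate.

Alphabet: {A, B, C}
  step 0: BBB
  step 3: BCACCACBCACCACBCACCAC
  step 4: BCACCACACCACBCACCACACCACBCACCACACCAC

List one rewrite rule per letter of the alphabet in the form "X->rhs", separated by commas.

A->C, B->BC, C->AC

  step 3 ⇒ step 4: BCACCACBCACCACBCACCAC ⇒ BC·AC·C·AC·AC·C·AC·BC·AC·C·AC·AC·C·AC·BC·AC·C·AC·AC·C·AC
    A ↦ C
    B ↦ BC
    C ↦ AC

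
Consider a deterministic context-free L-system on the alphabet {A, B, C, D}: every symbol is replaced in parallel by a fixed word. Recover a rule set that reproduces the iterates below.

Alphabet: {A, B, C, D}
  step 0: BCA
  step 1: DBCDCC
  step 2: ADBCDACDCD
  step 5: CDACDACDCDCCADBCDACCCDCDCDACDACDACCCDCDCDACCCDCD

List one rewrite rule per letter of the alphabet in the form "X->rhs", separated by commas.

  step 1 ⇒ step 2: DBCDCC ⇒ A·DB·CD·A·CD·CD
    B ↦ DB
    C ↦ CD
    D ↦ A
  step 0 ⇒ step 1: BCA ⇒ DB·CD·CC
    A ↦ CC

A->CC, B->DB, C->CD, D->A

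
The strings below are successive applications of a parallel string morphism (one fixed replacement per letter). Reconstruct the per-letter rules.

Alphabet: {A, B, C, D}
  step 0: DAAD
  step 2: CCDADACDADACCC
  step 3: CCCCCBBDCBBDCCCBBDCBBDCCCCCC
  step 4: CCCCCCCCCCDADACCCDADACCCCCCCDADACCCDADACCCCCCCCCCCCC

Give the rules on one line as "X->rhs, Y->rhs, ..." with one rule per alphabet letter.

  step 3 ⇒ step 4: CCCCCBBDCBBDCCCBBDCBBDCCCCCC ⇒ CC·CC·CC·CC·CC·DA·DA·C·CC·DA·DA·C·CC·CC·CC·DA·DA·C·CC·DA·DA·C·CC·CC·CC·CC·CC·CC
    B ↦ DA
    C ↦ CC
    D ↦ C
  step 2 ⇒ step 3: CCDADACDADACCC ⇒ CC·CC·C·BBD·C·BBD·CC·C·BBD·C·BBD·CC·CC·CC
    A ↦ BBD

A->BBD, B->DA, C->CC, D->C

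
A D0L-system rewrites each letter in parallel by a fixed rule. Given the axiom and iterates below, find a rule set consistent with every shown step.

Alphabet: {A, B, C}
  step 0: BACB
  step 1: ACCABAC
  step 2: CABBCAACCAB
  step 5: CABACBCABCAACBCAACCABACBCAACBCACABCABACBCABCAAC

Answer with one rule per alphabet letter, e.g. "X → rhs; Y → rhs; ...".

  step 1 ⇒ step 2: ACCABAC ⇒ CA·B·B·CA·AC·CA·B
    A ↦ CA
    B ↦ AC
    C ↦ B

A->CA, B->AC, C->B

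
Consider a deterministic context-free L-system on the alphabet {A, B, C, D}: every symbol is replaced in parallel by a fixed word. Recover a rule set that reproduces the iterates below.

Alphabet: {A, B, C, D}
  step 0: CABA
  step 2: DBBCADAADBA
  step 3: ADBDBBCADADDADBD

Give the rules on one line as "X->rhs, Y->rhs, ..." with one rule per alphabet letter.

A->D, B->DB, C->BCA, D->A

  step 2 ⇒ step 3: DBBCADAADBA ⇒ A·DB·DB·BCA·D·A·D·D·A·DB·D
    A ↦ D
    B ↦ DB
    C ↦ BCA
    D ↦ A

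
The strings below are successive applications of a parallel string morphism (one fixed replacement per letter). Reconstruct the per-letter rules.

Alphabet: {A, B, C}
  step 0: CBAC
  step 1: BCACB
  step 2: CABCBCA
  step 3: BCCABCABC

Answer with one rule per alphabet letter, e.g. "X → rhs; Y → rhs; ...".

A->C, B->CA, C->B

  step 2 ⇒ step 3: CABCBCA ⇒ B·C·CA·B·CA·B·C
    A ↦ C
    B ↦ CA
    C ↦ B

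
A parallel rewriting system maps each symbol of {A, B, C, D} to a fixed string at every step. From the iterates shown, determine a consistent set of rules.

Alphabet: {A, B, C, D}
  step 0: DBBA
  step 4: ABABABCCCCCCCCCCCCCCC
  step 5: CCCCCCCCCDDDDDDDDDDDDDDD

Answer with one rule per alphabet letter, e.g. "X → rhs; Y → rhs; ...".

  step 4 ⇒ step 5: ABABABCCCCCCCCCCCCCCC ⇒ C·CC·C·CC·C·CC·D·D·D·D·D·D·D·D·D·D·D·D·D·D·D
    A ↦ C
    B ↦ CC
    C ↦ D
    D ↦ AB  (constrained at step 0)

A->C, B->CC, C->D, D->AB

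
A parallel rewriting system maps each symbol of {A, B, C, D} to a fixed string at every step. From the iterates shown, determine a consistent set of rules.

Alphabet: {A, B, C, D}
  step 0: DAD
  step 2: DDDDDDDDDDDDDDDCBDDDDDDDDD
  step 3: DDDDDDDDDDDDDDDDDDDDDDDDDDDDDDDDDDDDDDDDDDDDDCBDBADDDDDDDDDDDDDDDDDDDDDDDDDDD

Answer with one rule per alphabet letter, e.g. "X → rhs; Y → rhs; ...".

  step 2 ⇒ step 3: DDDDDDDDDDDDDDDCBDDDDDDDDD ⇒ DDD·DDD·DDD·DDD·DDD·DDD·DDD·DDD·DDD·DDD·DDD·DDD·DDD·DDD·DDD·CB·DBA·DDD·DDD·DDD·DDD·DDD·DDD·DDD·DDD·DDD
    B ↦ DBA
    C ↦ CB
    D ↦ DDD
    A ↦ DDC  (constrained at step 0)

A->DDC, B->DBA, C->CB, D->DDD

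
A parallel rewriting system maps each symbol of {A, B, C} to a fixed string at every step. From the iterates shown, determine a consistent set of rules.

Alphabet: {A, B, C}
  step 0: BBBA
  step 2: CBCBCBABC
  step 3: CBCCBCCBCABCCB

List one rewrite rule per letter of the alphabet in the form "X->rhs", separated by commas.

  step 2 ⇒ step 3: CBCBCBABC ⇒ CB·C·CB·C·CB·C·AB·C·CB
    A ↦ AB
    B ↦ C
    C ↦ CB

A->AB, B->C, C->CB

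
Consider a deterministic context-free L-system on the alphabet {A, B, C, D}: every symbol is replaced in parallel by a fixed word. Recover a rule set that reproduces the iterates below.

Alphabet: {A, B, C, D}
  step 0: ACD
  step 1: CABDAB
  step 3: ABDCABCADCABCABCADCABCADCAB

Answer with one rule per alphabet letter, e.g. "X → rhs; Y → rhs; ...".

  step 0 ⇒ step 1: ACD ⇒ CAB·D·AB
    A ↦ CAB
    C ↦ D
    D ↦ AB
    B ↦ CA  (constrained at step 1)

A->CAB, B->CA, C->D, D->AB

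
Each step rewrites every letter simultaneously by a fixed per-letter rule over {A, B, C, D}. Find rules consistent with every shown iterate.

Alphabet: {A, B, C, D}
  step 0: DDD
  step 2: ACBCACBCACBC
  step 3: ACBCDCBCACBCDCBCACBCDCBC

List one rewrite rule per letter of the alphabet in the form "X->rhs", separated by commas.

A->AC, B->DC, C->BC, D->AC

  step 2 ⇒ step 3: ACBCACBCACBC ⇒ AC·BC·DC·BC·AC·BC·DC·BC·AC·BC·DC·BC
    A ↦ AC
    B ↦ DC
    C ↦ BC
    D ↦ AC  (constrained at step 0)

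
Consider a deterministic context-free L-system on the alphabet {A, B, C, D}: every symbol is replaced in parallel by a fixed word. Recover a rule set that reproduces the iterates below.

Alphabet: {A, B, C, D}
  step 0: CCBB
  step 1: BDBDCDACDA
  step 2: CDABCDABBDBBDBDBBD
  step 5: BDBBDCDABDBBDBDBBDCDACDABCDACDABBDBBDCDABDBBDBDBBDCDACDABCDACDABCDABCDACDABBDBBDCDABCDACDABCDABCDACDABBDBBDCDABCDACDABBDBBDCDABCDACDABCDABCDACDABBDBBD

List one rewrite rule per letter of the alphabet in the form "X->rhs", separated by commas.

  step 1 ⇒ step 2: BDBDCDACDA ⇒ CDA·B·CDA·B·BD·B·BD·BD·B·BD
    A ↦ BD
    B ↦ CDA
    C ↦ BD
    D ↦ B

A->BD, B->CDA, C->BD, D->B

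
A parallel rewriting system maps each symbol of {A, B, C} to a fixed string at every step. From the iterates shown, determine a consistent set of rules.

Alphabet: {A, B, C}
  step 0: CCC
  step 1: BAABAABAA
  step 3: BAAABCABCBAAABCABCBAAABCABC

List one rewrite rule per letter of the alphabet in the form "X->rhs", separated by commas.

A->AB, B->C, C->BAA

  step 0 ⇒ step 1: CCC ⇒ BAA·BAA·BAA
    C ↦ BAA
    A ↦ AB  (constrained at step 1)
    B ↦ C  (constrained at step 1)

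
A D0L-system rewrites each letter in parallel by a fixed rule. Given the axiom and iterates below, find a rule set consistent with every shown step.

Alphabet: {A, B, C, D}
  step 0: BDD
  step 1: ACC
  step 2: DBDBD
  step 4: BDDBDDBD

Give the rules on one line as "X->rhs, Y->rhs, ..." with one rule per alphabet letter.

  step 1 ⇒ step 2: ACC ⇒ D·BD·BD
    A ↦ D
    C ↦ BD
  step 0 ⇒ step 1: BDD ⇒ A·C·C
    B ↦ A
  step 0 ⇒ step 1: BDD ⇒ A·C·C
    D ↦ C

A->D, B->A, C->BD, D->C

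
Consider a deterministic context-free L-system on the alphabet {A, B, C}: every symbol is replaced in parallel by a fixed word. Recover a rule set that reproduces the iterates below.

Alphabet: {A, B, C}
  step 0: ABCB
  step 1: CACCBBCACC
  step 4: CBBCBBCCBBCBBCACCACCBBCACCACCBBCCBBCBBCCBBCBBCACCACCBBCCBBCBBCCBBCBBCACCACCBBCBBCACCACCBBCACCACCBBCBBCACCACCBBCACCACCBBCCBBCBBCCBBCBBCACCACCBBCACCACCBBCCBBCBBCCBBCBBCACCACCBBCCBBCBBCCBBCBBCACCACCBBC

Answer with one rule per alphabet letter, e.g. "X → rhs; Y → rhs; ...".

A->C, B->ACC, C->BBC

  step 0 ⇒ step 1: ABCB ⇒ C·ACC·BBC·ACC
    A ↦ C
    B ↦ ACC
    C ↦ BBC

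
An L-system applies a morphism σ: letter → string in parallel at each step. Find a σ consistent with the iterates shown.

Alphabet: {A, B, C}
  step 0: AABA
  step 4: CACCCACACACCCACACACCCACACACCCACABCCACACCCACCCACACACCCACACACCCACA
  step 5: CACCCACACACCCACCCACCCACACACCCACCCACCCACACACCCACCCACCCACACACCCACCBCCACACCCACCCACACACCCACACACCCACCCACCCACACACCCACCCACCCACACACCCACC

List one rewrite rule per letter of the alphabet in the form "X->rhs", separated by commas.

  step 4 ⇒ step 5: CACCCACACACCCACACACCCACACACCCACABCCACACCCACCCACACACCCACACACCCACA ⇒ CA·CC·CA·CA·CA·CC·CA·CC·CA·CC·CA·CA·CA·CC·CA·CC·CA·CC·CA·CA·CA·CC·CA·CC·CA·CC·CA·CA·CA·CC·CA·CC·BC·CA·CA·CC·CA·CC·CA·CA·CA·CC·CA·CA·CA·CC·CA·CC·CA·CC·CA·CA·CA·CC·CA·CC·CA·CC·CA·CA·CA·CC·CA·CC
    A ↦ CC
    B ↦ BC
    C ↦ CA

A->CC, B->BC, C->CA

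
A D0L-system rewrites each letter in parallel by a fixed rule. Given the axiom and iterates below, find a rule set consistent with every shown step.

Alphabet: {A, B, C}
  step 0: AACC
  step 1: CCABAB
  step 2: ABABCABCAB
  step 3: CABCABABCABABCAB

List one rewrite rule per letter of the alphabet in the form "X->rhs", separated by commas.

  step 2 ⇒ step 3: ABABCABCAB ⇒ C·AB·C·AB·AB·C·AB·AB·C·AB
    A ↦ C
    B ↦ AB
    C ↦ AB

A->C, B->AB, C->AB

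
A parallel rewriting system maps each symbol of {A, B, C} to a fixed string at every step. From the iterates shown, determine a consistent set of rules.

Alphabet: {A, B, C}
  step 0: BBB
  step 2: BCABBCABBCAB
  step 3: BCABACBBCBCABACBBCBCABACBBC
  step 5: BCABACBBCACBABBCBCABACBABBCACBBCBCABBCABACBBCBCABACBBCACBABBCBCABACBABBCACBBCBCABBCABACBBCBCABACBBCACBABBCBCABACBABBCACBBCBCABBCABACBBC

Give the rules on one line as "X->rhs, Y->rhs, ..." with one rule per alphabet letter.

A->ACB, B->BC, C->AB

  step 2 ⇒ step 3: BCABBCABBCAB ⇒ BC·AB·ACB·BC·BC·AB·ACB·BC·BC·AB·ACB·BC
    A ↦ ACB
    B ↦ BC
    C ↦ AB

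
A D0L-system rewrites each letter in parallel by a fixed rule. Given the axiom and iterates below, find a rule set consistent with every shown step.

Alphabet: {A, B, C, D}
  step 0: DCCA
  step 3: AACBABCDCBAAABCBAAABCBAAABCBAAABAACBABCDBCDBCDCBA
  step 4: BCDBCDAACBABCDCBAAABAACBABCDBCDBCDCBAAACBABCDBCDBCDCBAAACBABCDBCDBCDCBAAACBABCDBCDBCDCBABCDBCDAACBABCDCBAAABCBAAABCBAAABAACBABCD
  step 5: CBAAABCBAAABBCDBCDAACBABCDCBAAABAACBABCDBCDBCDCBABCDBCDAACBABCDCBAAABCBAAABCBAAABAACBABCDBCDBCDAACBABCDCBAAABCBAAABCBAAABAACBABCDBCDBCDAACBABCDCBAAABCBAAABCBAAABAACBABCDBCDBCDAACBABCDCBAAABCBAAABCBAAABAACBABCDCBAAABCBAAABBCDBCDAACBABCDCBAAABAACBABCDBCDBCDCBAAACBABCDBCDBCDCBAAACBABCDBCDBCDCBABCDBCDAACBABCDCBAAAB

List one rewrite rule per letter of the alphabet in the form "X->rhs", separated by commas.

A->BCD, B->CBA, C->AA, D->B

  step 4 ⇒ step 5: BCDBCDAACBABCDCBAAABAACBABCDBCDBCDCBAAACBABCDBCDBCDCBAAACBABCDBCDBCDCBAAACBABCDBCDBCDCBABCDBCDAACBABCDCBAAABCBAAABCBAAABAACBABCD ⇒ CBA·AA·B·CBA·AA·B·BCD·BCD·AA·CBA·BCD·CBA·AA·B·AA·CBA·BCD·BCD·BCD·CBA·BCD·BCD·AA·CBA·BCD·CBA·AA·B·CBA·AA·B·CBA·AA·B·AA·CBA·BCD·BCD·BCD·AA·CBA·BCD·CBA·AA·B·CBA·AA·B·CBA·AA·B·AA·CBA·BCD·BCD·BCD·AA·CBA·BCD·CBA·AA·B·CBA·AA·B·CBA·AA·B·AA·CBA·BCD·BCD·BCD·AA·CBA·BCD·CBA·AA·B·CBA·AA·B·CBA·AA·B·AA·CBA·BCD·CBA·AA·B·CBA·AA·B·BCD·BCD·AA·CBA·BCD·CBA·AA·B·AA·CBA·BCD·BCD·BCD·CBA·AA·CBA·BCD·BCD·BCD·CBA·AA·CBA·BCD·BCD·BCD·CBA·BCD·BCD·AA·CBA·BCD·CBA·AA·B
    A ↦ BCD
    B ↦ CBA
    C ↦ AA
    D ↦ B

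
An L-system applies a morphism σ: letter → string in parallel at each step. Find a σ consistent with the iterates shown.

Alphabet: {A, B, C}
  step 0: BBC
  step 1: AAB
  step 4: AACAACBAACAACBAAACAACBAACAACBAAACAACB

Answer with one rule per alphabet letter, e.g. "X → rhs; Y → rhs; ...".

A->AAC, B->A, C->B

  step 0 ⇒ step 1: BBC ⇒ A·A·B
    B ↦ A
    C ↦ B
    A ↦ AAC  (constrained at step 1)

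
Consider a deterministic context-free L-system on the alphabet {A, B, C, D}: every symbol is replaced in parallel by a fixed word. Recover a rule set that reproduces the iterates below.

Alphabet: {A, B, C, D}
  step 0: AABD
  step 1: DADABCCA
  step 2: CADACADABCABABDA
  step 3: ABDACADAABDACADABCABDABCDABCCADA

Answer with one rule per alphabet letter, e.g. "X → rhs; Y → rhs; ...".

  step 2 ⇒ step 3: CADACADABCABABDA ⇒ AB·DA·CA·DA·AB·DA·CA·DA·BC·AB·DA·BC·DA·BC·CA·DA
    A ↦ DA
    B ↦ BC
    C ↦ AB
    D ↦ CA

A->DA, B->BC, C->AB, D->CA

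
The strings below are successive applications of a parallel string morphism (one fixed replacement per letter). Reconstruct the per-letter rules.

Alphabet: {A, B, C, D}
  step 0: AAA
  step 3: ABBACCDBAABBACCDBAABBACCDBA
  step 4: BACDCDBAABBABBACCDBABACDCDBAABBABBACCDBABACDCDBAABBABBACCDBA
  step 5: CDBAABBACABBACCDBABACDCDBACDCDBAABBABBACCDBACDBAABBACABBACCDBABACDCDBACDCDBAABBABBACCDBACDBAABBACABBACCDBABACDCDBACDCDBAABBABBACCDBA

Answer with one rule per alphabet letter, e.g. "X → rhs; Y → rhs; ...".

  step 4 ⇒ step 5: BACDCDBAABBABBACCDBABACDCDBAABBABBACCDBABACDCDBAABBABBACCDBA ⇒ CD·BA·ABB·AC·ABB·AC·CD·BA·BA·CD·CD·BA·CD·CD·BA·ABB·ABB·AC·CD·BA·CD·BA·ABB·AC·ABB·AC·CD·BA·BA·CD·CD·BA·CD·CD·BA·ABB·ABB·AC·CD·BA·CD·BA·ABB·AC·ABB·AC·CD·BA·BA·CD·CD·BA·CD·CD·BA·ABB·ABB·AC·CD·BA
    A ↦ BA
    B ↦ CD
    C ↦ ABB
    D ↦ AC

A->BA, B->CD, C->ABB, D->AC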